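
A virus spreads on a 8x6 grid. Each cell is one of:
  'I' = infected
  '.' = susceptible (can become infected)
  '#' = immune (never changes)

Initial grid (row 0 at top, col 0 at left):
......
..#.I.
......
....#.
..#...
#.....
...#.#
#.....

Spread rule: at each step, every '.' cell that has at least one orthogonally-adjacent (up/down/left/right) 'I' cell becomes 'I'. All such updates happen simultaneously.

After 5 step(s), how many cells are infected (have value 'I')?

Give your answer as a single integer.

Answer: 25

Derivation:
Step 0 (initial): 1 infected
Step 1: +4 new -> 5 infected
Step 2: +4 new -> 9 infected
Step 3: +4 new -> 13 infected
Step 4: +5 new -> 18 infected
Step 5: +7 new -> 25 infected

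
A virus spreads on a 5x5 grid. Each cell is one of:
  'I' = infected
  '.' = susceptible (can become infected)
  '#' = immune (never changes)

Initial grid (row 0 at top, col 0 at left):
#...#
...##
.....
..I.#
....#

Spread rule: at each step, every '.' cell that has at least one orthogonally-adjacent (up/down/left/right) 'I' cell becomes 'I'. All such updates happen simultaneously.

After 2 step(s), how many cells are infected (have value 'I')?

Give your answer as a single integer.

Answer: 11

Derivation:
Step 0 (initial): 1 infected
Step 1: +4 new -> 5 infected
Step 2: +6 new -> 11 infected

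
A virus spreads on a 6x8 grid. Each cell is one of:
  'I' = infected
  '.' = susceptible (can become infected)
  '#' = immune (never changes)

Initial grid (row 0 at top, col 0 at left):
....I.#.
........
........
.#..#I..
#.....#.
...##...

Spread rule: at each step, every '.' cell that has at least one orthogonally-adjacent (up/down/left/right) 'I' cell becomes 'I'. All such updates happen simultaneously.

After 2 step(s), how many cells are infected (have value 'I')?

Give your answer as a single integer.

Answer: 16

Derivation:
Step 0 (initial): 2 infected
Step 1: +6 new -> 8 infected
Step 2: +8 new -> 16 infected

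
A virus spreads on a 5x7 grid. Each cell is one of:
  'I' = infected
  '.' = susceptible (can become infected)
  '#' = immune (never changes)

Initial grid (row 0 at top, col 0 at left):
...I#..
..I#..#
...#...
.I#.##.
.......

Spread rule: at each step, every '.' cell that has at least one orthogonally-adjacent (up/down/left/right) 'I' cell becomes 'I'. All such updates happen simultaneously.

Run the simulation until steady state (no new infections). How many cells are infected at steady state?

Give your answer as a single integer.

Step 0 (initial): 3 infected
Step 1: +6 new -> 9 infected
Step 2: +5 new -> 14 infected
Step 3: +2 new -> 16 infected
Step 4: +2 new -> 18 infected
Step 5: +1 new -> 19 infected
Step 6: +1 new -> 20 infected
Step 7: +1 new -> 21 infected
Step 8: +1 new -> 22 infected
Step 9: +1 new -> 23 infected
Step 10: +2 new -> 25 infected
Step 11: +2 new -> 27 infected
Step 12: +1 new -> 28 infected
Step 13: +0 new -> 28 infected

Answer: 28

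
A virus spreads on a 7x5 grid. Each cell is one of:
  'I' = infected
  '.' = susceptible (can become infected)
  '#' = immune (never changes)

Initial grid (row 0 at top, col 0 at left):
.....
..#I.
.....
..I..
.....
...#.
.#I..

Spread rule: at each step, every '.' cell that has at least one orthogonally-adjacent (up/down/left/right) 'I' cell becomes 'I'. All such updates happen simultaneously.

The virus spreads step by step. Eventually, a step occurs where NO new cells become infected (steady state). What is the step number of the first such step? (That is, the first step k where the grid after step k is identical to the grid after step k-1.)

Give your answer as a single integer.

Answer: 5

Derivation:
Step 0 (initial): 3 infected
Step 1: +9 new -> 12 infected
Step 2: +10 new -> 22 infected
Step 3: +7 new -> 29 infected
Step 4: +3 new -> 32 infected
Step 5: +0 new -> 32 infected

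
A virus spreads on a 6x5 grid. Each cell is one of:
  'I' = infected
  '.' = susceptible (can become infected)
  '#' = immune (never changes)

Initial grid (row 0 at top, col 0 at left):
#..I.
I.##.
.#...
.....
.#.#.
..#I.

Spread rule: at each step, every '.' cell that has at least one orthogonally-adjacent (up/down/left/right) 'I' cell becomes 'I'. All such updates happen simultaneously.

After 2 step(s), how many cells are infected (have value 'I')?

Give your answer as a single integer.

Step 0 (initial): 3 infected
Step 1: +5 new -> 8 infected
Step 2: +4 new -> 12 infected

Answer: 12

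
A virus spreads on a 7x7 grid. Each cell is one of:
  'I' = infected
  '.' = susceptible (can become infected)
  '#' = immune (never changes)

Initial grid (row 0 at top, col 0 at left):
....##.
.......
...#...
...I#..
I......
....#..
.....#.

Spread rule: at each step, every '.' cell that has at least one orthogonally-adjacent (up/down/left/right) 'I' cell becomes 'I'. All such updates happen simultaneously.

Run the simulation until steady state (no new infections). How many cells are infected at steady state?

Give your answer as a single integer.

Answer: 43

Derivation:
Step 0 (initial): 2 infected
Step 1: +5 new -> 7 infected
Step 2: +8 new -> 15 infected
Step 3: +7 new -> 22 infected
Step 4: +9 new -> 31 infected
Step 5: +6 new -> 37 infected
Step 6: +4 new -> 41 infected
Step 7: +1 new -> 42 infected
Step 8: +1 new -> 43 infected
Step 9: +0 new -> 43 infected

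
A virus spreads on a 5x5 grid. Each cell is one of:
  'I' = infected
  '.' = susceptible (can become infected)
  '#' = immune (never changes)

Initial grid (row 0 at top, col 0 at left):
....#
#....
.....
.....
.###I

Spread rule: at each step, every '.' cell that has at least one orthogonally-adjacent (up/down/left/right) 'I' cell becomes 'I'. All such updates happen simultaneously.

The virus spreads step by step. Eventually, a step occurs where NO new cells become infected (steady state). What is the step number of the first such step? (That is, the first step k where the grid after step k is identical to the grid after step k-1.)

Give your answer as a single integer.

Answer: 9

Derivation:
Step 0 (initial): 1 infected
Step 1: +1 new -> 2 infected
Step 2: +2 new -> 4 infected
Step 3: +3 new -> 7 infected
Step 4: +3 new -> 10 infected
Step 5: +4 new -> 14 infected
Step 6: +4 new -> 18 infected
Step 7: +1 new -> 19 infected
Step 8: +1 new -> 20 infected
Step 9: +0 new -> 20 infected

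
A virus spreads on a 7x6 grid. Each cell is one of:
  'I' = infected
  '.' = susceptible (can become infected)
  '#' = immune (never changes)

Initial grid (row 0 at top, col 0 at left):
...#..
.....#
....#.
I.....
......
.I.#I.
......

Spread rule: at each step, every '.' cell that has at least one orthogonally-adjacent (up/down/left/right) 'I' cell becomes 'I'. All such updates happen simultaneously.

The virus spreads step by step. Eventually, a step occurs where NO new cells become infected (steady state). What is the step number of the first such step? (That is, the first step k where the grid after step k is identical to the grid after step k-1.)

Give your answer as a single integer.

Step 0 (initial): 3 infected
Step 1: +10 new -> 13 infected
Step 2: +11 new -> 24 infected
Step 3: +5 new -> 29 infected
Step 4: +4 new -> 33 infected
Step 5: +2 new -> 35 infected
Step 6: +1 new -> 36 infected
Step 7: +1 new -> 37 infected
Step 8: +1 new -> 38 infected
Step 9: +0 new -> 38 infected

Answer: 9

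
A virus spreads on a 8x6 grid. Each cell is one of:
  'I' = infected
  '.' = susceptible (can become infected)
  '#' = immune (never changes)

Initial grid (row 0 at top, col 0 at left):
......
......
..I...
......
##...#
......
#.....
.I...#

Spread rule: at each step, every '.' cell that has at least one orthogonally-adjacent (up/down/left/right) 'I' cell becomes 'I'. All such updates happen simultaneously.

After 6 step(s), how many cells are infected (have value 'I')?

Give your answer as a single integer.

Step 0 (initial): 2 infected
Step 1: +7 new -> 9 infected
Step 2: +11 new -> 20 infected
Step 3: +12 new -> 32 infected
Step 4: +7 new -> 39 infected
Step 5: +3 new -> 42 infected
Step 6: +1 new -> 43 infected

Answer: 43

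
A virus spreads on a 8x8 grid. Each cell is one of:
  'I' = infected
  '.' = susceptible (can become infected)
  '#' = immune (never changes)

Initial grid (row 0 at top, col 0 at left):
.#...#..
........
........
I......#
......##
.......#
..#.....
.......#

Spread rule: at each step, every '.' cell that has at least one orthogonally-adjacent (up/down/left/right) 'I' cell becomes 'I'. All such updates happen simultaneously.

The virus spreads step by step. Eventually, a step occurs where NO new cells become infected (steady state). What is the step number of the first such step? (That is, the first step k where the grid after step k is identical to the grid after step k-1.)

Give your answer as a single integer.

Step 0 (initial): 1 infected
Step 1: +3 new -> 4 infected
Step 2: +5 new -> 9 infected
Step 3: +7 new -> 16 infected
Step 4: +7 new -> 23 infected
Step 5: +7 new -> 30 infected
Step 6: +8 new -> 38 infected
Step 7: +6 new -> 44 infected
Step 8: +5 new -> 49 infected
Step 9: +4 new -> 53 infected
Step 10: +3 new -> 56 infected
Step 11: +0 new -> 56 infected

Answer: 11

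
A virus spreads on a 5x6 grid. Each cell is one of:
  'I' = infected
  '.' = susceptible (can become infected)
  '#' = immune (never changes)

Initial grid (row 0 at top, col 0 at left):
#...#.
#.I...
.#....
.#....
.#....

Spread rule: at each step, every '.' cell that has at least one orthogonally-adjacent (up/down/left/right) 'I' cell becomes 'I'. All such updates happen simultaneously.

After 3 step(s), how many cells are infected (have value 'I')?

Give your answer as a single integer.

Answer: 14

Derivation:
Step 0 (initial): 1 infected
Step 1: +4 new -> 5 infected
Step 2: +5 new -> 10 infected
Step 3: +4 new -> 14 infected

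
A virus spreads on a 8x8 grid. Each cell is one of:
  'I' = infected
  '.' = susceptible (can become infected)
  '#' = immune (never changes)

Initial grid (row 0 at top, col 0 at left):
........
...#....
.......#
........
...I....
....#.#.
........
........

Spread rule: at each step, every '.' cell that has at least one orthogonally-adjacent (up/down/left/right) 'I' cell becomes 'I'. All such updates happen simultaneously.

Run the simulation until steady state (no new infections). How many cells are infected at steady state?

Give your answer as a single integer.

Answer: 60

Derivation:
Step 0 (initial): 1 infected
Step 1: +4 new -> 5 infected
Step 2: +7 new -> 12 infected
Step 3: +11 new -> 23 infected
Step 4: +12 new -> 35 infected
Step 5: +12 new -> 47 infected
Step 6: +8 new -> 55 infected
Step 7: +4 new -> 59 infected
Step 8: +1 new -> 60 infected
Step 9: +0 new -> 60 infected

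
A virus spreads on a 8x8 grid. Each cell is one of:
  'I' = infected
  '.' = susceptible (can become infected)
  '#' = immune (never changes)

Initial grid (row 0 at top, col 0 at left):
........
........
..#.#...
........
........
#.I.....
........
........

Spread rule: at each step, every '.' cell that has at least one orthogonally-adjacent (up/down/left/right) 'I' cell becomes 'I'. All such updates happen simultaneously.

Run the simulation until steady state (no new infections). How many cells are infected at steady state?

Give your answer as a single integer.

Step 0 (initial): 1 infected
Step 1: +4 new -> 5 infected
Step 2: +7 new -> 12 infected
Step 3: +9 new -> 21 infected
Step 4: +9 new -> 30 infected
Step 5: +8 new -> 38 infected
Step 6: +10 new -> 48 infected
Step 7: +7 new -> 55 infected
Step 8: +3 new -> 58 infected
Step 9: +2 new -> 60 infected
Step 10: +1 new -> 61 infected
Step 11: +0 new -> 61 infected

Answer: 61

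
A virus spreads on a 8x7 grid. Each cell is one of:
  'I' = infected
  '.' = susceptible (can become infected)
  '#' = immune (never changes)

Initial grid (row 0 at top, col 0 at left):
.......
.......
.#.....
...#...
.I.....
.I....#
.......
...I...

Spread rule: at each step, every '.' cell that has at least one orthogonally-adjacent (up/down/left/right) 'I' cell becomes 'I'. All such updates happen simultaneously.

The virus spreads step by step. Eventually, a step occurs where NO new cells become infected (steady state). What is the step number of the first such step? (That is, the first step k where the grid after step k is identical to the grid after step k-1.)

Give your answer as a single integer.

Answer: 10

Derivation:
Step 0 (initial): 3 infected
Step 1: +9 new -> 12 infected
Step 2: +9 new -> 21 infected
Step 3: +7 new -> 28 infected
Step 4: +7 new -> 35 infected
Step 5: +7 new -> 42 infected
Step 6: +5 new -> 47 infected
Step 7: +3 new -> 50 infected
Step 8: +2 new -> 52 infected
Step 9: +1 new -> 53 infected
Step 10: +0 new -> 53 infected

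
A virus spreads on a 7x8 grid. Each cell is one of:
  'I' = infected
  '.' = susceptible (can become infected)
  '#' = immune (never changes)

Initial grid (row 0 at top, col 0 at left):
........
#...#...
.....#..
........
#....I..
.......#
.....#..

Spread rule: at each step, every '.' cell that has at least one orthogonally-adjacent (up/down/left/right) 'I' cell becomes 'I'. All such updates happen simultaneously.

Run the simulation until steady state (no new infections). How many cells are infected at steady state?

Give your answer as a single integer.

Step 0 (initial): 1 infected
Step 1: +4 new -> 5 infected
Step 2: +6 new -> 11 infected
Step 3: +8 new -> 19 infected
Step 4: +8 new -> 27 infected
Step 5: +8 new -> 35 infected
Step 6: +8 new -> 43 infected
Step 7: +5 new -> 48 infected
Step 8: +1 new -> 49 infected
Step 9: +1 new -> 50 infected
Step 10: +0 new -> 50 infected

Answer: 50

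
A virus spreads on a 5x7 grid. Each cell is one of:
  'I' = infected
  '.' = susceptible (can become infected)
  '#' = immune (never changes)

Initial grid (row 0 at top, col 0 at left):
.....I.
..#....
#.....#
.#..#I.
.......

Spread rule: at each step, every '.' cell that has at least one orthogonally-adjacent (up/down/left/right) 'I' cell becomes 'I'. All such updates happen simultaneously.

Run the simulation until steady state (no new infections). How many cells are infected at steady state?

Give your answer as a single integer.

Step 0 (initial): 2 infected
Step 1: +6 new -> 8 infected
Step 2: +6 new -> 14 infected
Step 3: +4 new -> 18 infected
Step 4: +4 new -> 22 infected
Step 5: +5 new -> 27 infected
Step 6: +2 new -> 29 infected
Step 7: +1 new -> 30 infected
Step 8: +0 new -> 30 infected

Answer: 30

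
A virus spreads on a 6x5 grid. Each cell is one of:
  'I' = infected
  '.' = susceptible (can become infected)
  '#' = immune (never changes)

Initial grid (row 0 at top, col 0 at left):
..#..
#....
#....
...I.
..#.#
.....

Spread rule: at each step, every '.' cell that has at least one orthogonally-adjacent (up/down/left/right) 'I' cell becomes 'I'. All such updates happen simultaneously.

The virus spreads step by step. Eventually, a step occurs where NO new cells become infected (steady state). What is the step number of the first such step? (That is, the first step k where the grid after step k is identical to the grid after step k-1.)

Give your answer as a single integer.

Step 0 (initial): 1 infected
Step 1: +4 new -> 5 infected
Step 2: +5 new -> 10 infected
Step 3: +8 new -> 18 infected
Step 4: +4 new -> 22 infected
Step 5: +2 new -> 24 infected
Step 6: +1 new -> 25 infected
Step 7: +0 new -> 25 infected

Answer: 7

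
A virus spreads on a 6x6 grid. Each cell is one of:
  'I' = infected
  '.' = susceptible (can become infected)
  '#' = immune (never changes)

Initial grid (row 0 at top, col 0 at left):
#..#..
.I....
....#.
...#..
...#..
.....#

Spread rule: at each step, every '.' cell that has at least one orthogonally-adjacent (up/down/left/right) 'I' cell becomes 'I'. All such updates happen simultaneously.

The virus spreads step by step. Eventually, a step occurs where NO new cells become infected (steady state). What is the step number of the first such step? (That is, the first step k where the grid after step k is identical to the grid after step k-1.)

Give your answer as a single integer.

Answer: 9

Derivation:
Step 0 (initial): 1 infected
Step 1: +4 new -> 5 infected
Step 2: +5 new -> 10 infected
Step 3: +5 new -> 15 infected
Step 4: +5 new -> 20 infected
Step 5: +4 new -> 24 infected
Step 6: +2 new -> 26 infected
Step 7: +3 new -> 29 infected
Step 8: +1 new -> 30 infected
Step 9: +0 new -> 30 infected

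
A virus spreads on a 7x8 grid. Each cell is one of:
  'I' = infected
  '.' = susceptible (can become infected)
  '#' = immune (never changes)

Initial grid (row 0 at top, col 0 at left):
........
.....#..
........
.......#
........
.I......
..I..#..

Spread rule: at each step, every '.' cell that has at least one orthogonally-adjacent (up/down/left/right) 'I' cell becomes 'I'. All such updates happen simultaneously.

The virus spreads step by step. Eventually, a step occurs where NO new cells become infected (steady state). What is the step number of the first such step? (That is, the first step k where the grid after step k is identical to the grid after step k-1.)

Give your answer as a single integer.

Answer: 12

Derivation:
Step 0 (initial): 2 infected
Step 1: +5 new -> 7 infected
Step 2: +6 new -> 13 infected
Step 3: +5 new -> 18 infected
Step 4: +6 new -> 24 infected
Step 5: +7 new -> 31 infected
Step 6: +8 new -> 39 infected
Step 7: +6 new -> 45 infected
Step 8: +2 new -> 47 infected
Step 9: +3 new -> 50 infected
Step 10: +2 new -> 52 infected
Step 11: +1 new -> 53 infected
Step 12: +0 new -> 53 infected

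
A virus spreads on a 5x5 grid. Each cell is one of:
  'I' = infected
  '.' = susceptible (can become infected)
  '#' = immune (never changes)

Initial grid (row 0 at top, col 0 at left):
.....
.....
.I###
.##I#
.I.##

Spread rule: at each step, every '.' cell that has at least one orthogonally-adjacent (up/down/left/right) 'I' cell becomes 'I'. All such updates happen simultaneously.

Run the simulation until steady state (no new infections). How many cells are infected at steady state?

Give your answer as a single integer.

Answer: 17

Derivation:
Step 0 (initial): 3 infected
Step 1: +4 new -> 7 infected
Step 2: +4 new -> 11 infected
Step 3: +3 new -> 14 infected
Step 4: +2 new -> 16 infected
Step 5: +1 new -> 17 infected
Step 6: +0 new -> 17 infected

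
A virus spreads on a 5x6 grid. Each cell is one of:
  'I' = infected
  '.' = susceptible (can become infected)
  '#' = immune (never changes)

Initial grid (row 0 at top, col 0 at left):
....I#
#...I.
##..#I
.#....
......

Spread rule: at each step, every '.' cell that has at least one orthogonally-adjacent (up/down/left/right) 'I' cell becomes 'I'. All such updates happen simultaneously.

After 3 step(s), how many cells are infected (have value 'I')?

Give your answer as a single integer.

Answer: 17

Derivation:
Step 0 (initial): 3 infected
Step 1: +4 new -> 7 infected
Step 2: +5 new -> 12 infected
Step 3: +5 new -> 17 infected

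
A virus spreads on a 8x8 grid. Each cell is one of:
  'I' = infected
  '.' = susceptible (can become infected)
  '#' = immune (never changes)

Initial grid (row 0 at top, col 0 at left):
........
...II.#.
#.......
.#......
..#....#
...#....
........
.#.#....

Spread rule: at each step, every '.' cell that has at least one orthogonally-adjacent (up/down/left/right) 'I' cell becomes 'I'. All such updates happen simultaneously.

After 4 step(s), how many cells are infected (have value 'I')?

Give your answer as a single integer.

Answer: 30

Derivation:
Step 0 (initial): 2 infected
Step 1: +6 new -> 8 infected
Step 2: +7 new -> 15 infected
Step 3: +9 new -> 24 infected
Step 4: +6 new -> 30 infected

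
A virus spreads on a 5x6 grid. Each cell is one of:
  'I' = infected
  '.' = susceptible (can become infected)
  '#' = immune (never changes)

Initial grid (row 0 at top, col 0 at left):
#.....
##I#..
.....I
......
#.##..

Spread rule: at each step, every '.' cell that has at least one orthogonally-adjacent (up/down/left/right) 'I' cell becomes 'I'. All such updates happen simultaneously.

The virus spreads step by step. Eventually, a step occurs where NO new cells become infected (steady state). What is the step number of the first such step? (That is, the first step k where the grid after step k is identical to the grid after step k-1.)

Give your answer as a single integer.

Step 0 (initial): 2 infected
Step 1: +5 new -> 7 infected
Step 2: +9 new -> 16 infected
Step 3: +5 new -> 21 infected
Step 4: +2 new -> 23 infected
Step 5: +0 new -> 23 infected

Answer: 5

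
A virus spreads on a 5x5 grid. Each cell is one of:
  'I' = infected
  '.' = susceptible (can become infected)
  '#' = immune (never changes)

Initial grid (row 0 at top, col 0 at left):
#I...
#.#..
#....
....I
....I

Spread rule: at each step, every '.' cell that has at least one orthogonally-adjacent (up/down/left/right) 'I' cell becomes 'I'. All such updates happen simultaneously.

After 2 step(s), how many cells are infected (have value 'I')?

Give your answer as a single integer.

Answer: 14

Derivation:
Step 0 (initial): 3 infected
Step 1: +5 new -> 8 infected
Step 2: +6 new -> 14 infected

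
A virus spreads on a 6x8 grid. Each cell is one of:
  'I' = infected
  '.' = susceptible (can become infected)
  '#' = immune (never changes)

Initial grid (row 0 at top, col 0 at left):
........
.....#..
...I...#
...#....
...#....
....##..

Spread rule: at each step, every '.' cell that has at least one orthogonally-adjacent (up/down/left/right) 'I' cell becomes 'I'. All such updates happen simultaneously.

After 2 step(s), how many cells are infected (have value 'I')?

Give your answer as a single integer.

Step 0 (initial): 1 infected
Step 1: +3 new -> 4 infected
Step 2: +7 new -> 11 infected

Answer: 11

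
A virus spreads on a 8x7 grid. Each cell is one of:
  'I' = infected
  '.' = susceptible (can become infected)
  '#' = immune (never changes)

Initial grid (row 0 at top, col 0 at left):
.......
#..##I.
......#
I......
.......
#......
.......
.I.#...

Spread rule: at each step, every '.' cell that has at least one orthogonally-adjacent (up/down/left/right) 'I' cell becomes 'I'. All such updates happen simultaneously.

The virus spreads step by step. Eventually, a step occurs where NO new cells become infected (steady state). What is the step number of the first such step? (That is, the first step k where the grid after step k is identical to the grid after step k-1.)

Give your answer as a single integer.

Step 0 (initial): 3 infected
Step 1: +9 new -> 12 infected
Step 2: +10 new -> 22 infected
Step 3: +11 new -> 33 infected
Step 4: +9 new -> 42 infected
Step 5: +5 new -> 47 infected
Step 6: +2 new -> 49 infected
Step 7: +1 new -> 50 infected
Step 8: +0 new -> 50 infected

Answer: 8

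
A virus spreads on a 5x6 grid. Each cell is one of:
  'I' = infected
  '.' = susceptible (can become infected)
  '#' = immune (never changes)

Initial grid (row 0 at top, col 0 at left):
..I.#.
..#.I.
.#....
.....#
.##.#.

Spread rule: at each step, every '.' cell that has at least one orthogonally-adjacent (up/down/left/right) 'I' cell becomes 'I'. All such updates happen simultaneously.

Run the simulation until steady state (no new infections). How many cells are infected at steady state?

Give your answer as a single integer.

Step 0 (initial): 2 infected
Step 1: +5 new -> 7 infected
Step 2: +6 new -> 13 infected
Step 3: +3 new -> 16 infected
Step 4: +3 new -> 19 infected
Step 5: +2 new -> 21 infected
Step 6: +1 new -> 22 infected
Step 7: +0 new -> 22 infected

Answer: 22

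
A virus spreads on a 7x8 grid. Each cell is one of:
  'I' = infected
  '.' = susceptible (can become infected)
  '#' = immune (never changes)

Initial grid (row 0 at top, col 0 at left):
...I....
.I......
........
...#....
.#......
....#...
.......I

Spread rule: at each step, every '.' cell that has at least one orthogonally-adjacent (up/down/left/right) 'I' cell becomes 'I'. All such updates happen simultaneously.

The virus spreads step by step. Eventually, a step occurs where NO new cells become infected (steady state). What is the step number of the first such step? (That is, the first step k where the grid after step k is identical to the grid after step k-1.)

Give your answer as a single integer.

Step 0 (initial): 3 infected
Step 1: +9 new -> 12 infected
Step 2: +10 new -> 22 infected
Step 3: +9 new -> 31 infected
Step 4: +10 new -> 41 infected
Step 5: +9 new -> 50 infected
Step 6: +3 new -> 53 infected
Step 7: +0 new -> 53 infected

Answer: 7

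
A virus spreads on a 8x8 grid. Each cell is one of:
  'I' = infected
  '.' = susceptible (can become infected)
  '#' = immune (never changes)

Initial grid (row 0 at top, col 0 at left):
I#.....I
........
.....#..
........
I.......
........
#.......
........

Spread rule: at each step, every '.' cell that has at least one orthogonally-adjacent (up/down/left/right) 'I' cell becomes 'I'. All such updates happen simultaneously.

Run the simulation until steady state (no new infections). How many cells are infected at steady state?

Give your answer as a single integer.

Step 0 (initial): 3 infected
Step 1: +6 new -> 9 infected
Step 2: +8 new -> 17 infected
Step 3: +10 new -> 27 infected
Step 4: +12 new -> 39 infected
Step 5: +11 new -> 50 infected
Step 6: +5 new -> 55 infected
Step 7: +4 new -> 59 infected
Step 8: +2 new -> 61 infected
Step 9: +0 new -> 61 infected

Answer: 61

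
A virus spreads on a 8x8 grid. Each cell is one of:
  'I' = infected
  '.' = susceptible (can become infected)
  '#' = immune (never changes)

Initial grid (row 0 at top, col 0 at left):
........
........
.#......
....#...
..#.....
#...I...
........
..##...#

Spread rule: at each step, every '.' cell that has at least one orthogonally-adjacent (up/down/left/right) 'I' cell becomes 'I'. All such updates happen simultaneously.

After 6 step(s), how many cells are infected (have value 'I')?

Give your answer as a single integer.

Answer: 47

Derivation:
Step 0 (initial): 1 infected
Step 1: +4 new -> 5 infected
Step 2: +7 new -> 12 infected
Step 3: +8 new -> 20 infected
Step 4: +9 new -> 29 infected
Step 5: +10 new -> 39 infected
Step 6: +8 new -> 47 infected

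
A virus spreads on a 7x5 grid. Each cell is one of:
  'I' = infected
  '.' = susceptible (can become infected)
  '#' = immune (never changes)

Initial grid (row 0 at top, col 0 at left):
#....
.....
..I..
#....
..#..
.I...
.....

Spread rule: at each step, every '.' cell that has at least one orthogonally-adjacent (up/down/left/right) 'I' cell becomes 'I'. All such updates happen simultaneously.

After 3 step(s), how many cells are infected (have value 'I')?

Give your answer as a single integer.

Step 0 (initial): 2 infected
Step 1: +8 new -> 10 infected
Step 2: +11 new -> 21 infected
Step 3: +8 new -> 29 infected

Answer: 29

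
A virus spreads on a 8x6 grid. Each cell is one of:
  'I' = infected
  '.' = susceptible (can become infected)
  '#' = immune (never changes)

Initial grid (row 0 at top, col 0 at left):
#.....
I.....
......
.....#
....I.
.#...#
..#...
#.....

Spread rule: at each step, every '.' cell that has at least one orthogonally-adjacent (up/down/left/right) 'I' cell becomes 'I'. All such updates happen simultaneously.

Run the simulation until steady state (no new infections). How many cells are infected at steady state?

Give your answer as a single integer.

Answer: 42

Derivation:
Step 0 (initial): 2 infected
Step 1: +6 new -> 8 infected
Step 2: +9 new -> 17 infected
Step 3: +14 new -> 31 infected
Step 4: +6 new -> 37 infected
Step 5: +3 new -> 40 infected
Step 6: +2 new -> 42 infected
Step 7: +0 new -> 42 infected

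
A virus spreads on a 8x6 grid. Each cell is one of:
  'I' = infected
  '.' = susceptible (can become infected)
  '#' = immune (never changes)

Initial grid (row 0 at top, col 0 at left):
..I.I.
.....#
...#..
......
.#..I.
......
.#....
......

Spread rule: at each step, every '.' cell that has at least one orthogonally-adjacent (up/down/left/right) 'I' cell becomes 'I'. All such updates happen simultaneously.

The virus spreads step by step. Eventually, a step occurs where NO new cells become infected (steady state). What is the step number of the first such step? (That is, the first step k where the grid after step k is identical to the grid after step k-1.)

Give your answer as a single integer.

Step 0 (initial): 3 infected
Step 1: +9 new -> 12 infected
Step 2: +11 new -> 23 infected
Step 3: +8 new -> 31 infected
Step 4: +6 new -> 37 infected
Step 5: +3 new -> 40 infected
Step 6: +3 new -> 43 infected
Step 7: +1 new -> 44 infected
Step 8: +0 new -> 44 infected

Answer: 8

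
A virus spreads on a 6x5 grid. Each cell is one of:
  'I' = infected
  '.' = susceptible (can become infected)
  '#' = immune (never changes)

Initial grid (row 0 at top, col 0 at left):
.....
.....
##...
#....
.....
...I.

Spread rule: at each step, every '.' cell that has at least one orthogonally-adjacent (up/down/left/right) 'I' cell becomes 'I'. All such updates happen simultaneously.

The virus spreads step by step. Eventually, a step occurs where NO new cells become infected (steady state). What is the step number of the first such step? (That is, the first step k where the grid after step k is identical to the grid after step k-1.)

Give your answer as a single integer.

Step 0 (initial): 1 infected
Step 1: +3 new -> 4 infected
Step 2: +4 new -> 8 infected
Step 3: +5 new -> 13 infected
Step 4: +5 new -> 18 infected
Step 5: +3 new -> 21 infected
Step 6: +3 new -> 24 infected
Step 7: +2 new -> 26 infected
Step 8: +1 new -> 27 infected
Step 9: +0 new -> 27 infected

Answer: 9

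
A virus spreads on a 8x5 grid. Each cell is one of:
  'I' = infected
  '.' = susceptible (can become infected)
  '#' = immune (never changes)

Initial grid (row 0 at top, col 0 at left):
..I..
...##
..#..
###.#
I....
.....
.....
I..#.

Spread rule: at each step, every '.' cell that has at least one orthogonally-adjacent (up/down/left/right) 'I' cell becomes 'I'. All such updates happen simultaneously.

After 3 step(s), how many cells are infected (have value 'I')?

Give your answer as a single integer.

Step 0 (initial): 3 infected
Step 1: +7 new -> 10 infected
Step 2: +7 new -> 17 infected
Step 3: +5 new -> 22 infected

Answer: 22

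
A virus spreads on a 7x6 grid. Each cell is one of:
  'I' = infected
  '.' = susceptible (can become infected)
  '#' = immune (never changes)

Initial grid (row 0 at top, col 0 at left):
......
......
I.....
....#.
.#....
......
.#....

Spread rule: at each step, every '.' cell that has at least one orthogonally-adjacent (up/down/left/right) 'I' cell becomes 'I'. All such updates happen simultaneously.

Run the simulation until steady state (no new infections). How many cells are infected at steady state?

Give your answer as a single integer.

Step 0 (initial): 1 infected
Step 1: +3 new -> 4 infected
Step 2: +5 new -> 9 infected
Step 3: +5 new -> 14 infected
Step 4: +7 new -> 21 infected
Step 5: +5 new -> 26 infected
Step 6: +6 new -> 32 infected
Step 7: +4 new -> 36 infected
Step 8: +2 new -> 38 infected
Step 9: +1 new -> 39 infected
Step 10: +0 new -> 39 infected

Answer: 39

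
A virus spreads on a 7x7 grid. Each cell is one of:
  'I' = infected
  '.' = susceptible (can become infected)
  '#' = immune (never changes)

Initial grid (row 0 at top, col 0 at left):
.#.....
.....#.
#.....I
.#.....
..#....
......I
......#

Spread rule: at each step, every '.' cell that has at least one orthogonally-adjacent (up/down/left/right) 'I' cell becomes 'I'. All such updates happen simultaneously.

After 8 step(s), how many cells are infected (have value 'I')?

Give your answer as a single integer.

Step 0 (initial): 2 infected
Step 1: +5 new -> 7 infected
Step 2: +6 new -> 13 infected
Step 3: +7 new -> 20 infected
Step 4: +7 new -> 27 infected
Step 5: +6 new -> 33 infected
Step 6: +5 new -> 38 infected
Step 7: +3 new -> 41 infected
Step 8: +2 new -> 43 infected

Answer: 43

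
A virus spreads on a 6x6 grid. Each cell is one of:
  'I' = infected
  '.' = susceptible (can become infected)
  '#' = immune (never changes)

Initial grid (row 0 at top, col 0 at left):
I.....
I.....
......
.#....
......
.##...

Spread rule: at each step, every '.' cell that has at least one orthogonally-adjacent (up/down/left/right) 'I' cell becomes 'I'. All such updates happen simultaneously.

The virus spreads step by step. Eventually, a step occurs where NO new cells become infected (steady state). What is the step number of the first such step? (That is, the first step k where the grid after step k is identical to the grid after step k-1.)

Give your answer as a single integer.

Step 0 (initial): 2 infected
Step 1: +3 new -> 5 infected
Step 2: +4 new -> 9 infected
Step 3: +4 new -> 13 infected
Step 4: +6 new -> 19 infected
Step 5: +5 new -> 24 infected
Step 6: +3 new -> 27 infected
Step 7: +3 new -> 30 infected
Step 8: +2 new -> 32 infected
Step 9: +1 new -> 33 infected
Step 10: +0 new -> 33 infected

Answer: 10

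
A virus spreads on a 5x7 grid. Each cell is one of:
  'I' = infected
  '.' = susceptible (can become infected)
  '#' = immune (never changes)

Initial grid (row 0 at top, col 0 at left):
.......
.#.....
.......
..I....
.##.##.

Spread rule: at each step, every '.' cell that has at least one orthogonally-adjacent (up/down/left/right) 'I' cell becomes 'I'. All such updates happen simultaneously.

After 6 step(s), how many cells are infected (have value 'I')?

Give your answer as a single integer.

Step 0 (initial): 1 infected
Step 1: +3 new -> 4 infected
Step 2: +6 new -> 10 infected
Step 3: +6 new -> 16 infected
Step 4: +6 new -> 22 infected
Step 5: +5 new -> 27 infected
Step 6: +2 new -> 29 infected

Answer: 29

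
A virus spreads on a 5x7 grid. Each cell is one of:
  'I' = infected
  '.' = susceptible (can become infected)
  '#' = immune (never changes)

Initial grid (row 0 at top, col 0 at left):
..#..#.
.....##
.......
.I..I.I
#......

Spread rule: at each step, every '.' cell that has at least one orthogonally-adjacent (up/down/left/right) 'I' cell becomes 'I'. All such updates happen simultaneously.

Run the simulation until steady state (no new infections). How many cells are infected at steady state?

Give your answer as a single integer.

Step 0 (initial): 3 infected
Step 1: +10 new -> 13 infected
Step 2: +9 new -> 22 infected
Step 3: +5 new -> 27 infected
Step 4: +2 new -> 29 infected
Step 5: +0 new -> 29 infected

Answer: 29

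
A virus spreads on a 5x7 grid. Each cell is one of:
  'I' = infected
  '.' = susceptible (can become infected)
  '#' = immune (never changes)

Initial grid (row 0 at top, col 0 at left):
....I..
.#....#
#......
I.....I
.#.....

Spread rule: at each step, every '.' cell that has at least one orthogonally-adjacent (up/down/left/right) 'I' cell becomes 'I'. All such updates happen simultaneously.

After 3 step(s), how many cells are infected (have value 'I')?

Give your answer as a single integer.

Answer: 28

Derivation:
Step 0 (initial): 3 infected
Step 1: +8 new -> 11 infected
Step 2: +10 new -> 21 infected
Step 3: +7 new -> 28 infected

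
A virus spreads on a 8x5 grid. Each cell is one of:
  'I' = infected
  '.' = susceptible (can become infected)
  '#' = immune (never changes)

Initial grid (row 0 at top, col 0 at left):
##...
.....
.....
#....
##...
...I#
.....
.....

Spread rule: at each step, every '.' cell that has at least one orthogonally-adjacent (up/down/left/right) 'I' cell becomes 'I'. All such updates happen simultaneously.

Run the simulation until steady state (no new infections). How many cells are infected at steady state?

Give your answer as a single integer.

Step 0 (initial): 1 infected
Step 1: +3 new -> 4 infected
Step 2: +7 new -> 11 infected
Step 3: +7 new -> 18 infected
Step 4: +6 new -> 24 infected
Step 5: +5 new -> 29 infected
Step 6: +4 new -> 33 infected
Step 7: +1 new -> 34 infected
Step 8: +0 new -> 34 infected

Answer: 34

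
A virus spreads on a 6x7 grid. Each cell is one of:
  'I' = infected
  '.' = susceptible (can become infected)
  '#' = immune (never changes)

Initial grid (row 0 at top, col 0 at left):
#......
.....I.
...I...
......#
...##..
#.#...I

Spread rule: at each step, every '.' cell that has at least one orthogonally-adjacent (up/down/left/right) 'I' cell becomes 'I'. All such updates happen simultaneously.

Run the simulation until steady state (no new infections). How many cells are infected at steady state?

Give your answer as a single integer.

Answer: 36

Derivation:
Step 0 (initial): 3 infected
Step 1: +10 new -> 13 infected
Step 2: +11 new -> 24 infected
Step 3: +6 new -> 30 infected
Step 4: +4 new -> 34 infected
Step 5: +2 new -> 36 infected
Step 6: +0 new -> 36 infected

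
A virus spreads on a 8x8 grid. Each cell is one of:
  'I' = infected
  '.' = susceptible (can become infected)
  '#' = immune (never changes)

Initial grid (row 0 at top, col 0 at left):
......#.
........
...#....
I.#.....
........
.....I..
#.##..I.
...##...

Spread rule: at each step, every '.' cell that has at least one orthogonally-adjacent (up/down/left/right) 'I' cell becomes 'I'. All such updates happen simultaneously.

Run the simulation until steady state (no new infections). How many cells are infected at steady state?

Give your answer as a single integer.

Step 0 (initial): 3 infected
Step 1: +9 new -> 12 infected
Step 2: +12 new -> 24 infected
Step 3: +11 new -> 35 infected
Step 4: +8 new -> 43 infected
Step 5: +7 new -> 50 infected
Step 6: +5 new -> 55 infected
Step 7: +1 new -> 56 infected
Step 8: +0 new -> 56 infected

Answer: 56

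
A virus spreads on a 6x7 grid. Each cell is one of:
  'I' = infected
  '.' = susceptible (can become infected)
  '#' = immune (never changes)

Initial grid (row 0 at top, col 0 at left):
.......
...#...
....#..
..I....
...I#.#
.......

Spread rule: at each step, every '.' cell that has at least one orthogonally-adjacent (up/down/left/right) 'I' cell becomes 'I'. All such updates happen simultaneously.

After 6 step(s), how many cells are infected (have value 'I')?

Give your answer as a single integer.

Answer: 37

Derivation:
Step 0 (initial): 2 infected
Step 1: +5 new -> 7 infected
Step 2: +8 new -> 15 infected
Step 3: +7 new -> 22 infected
Step 4: +8 new -> 30 infected
Step 5: +4 new -> 34 infected
Step 6: +3 new -> 37 infected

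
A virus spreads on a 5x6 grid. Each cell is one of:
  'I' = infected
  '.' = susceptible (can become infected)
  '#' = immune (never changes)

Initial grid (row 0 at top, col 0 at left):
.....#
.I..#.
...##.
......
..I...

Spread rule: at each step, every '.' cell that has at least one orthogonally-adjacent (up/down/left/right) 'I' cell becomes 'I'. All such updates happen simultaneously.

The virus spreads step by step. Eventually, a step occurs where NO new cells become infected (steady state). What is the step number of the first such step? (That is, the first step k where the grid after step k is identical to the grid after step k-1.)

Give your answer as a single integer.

Answer: 7

Derivation:
Step 0 (initial): 2 infected
Step 1: +7 new -> 9 infected
Step 2: +9 new -> 18 infected
Step 3: +4 new -> 22 infected
Step 4: +2 new -> 24 infected
Step 5: +1 new -> 25 infected
Step 6: +1 new -> 26 infected
Step 7: +0 new -> 26 infected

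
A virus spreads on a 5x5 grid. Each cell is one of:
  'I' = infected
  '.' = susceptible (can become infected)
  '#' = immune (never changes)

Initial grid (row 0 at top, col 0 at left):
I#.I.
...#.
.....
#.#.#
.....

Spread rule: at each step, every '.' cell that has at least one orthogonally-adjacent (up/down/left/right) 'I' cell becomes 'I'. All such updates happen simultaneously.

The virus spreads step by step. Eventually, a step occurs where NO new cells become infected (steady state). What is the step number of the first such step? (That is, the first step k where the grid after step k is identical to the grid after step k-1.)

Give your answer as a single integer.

Answer: 8

Derivation:
Step 0 (initial): 2 infected
Step 1: +3 new -> 5 infected
Step 2: +4 new -> 9 infected
Step 3: +3 new -> 12 infected
Step 4: +2 new -> 14 infected
Step 5: +2 new -> 16 infected
Step 6: +3 new -> 19 infected
Step 7: +1 new -> 20 infected
Step 8: +0 new -> 20 infected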